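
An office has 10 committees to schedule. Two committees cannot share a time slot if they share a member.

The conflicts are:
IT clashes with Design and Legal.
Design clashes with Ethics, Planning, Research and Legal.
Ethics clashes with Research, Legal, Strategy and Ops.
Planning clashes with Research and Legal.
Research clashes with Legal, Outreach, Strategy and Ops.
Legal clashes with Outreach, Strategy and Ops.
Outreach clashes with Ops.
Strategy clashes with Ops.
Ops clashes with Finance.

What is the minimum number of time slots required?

Ethics, Research, Legal, Strategy, Ops all conflict with each other, so at least 5 time slots are needed.
A valid assignment using 5 time slots: IT=2, Design=3, Ethics=4, Planning=4, Research=2, Legal=1, Outreach=4, Strategy=5, Ops=3, Finance=1. Each listed conflict is separated.

5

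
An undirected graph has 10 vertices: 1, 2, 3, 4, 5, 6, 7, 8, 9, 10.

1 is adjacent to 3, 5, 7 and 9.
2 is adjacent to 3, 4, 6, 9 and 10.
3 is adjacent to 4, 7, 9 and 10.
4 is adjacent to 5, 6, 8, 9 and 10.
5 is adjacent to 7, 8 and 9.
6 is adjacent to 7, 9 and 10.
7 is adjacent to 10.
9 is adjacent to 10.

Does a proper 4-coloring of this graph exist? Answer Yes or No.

2, 3, 4, 9, 10 are pairwise adjacent (a clique of size 5), so at least 5 colors are needed.
So 4 colors are not enough.

No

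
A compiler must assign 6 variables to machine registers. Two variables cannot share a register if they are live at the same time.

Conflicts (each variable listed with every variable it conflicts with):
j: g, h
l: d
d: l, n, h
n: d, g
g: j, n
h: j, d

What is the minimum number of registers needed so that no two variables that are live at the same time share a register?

The cycle h-j-g-n-d-h has odd length 5, so it cannot be 2-colored; at least 3 registers are needed.
3 registers suffice: register 1 → {d, g}; register 2 → {j, l, n}; register 3 → {h}. Every pair that conflicts lands in different registers.

3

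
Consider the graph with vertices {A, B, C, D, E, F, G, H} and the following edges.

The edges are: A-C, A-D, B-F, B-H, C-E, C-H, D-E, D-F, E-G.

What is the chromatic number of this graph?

B and F are adjacent, so at least 2 colors are needed.
2 colors suffice: color 1 → {A, E, F, H}; color 2 → {B, C, D, G}. Every edge joins two different colors.

2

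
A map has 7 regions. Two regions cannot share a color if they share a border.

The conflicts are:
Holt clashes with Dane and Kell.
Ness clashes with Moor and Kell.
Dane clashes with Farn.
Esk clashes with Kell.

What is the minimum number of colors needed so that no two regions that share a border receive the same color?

Ness and Kell conflict, so at least 2 colors are needed.
2 colors suffice: color 1 → {Dane, Moor, Kell}; color 2 → {Holt, Ness, Esk, Farn}. Each listed conflict is separated.

2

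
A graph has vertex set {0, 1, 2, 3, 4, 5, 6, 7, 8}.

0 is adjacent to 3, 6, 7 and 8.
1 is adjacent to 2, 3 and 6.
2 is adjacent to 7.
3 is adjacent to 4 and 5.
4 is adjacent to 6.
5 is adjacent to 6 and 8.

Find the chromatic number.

3

The cycle 0-3-1-2-7-0 has odd length 5, so it cannot be 2-colored; at least 3 colors are needed.
A valid assignment using 3 colors: 0=blue, 1=blue, 2=red, 3=red, 4=blue, 5=blue, 6=red, 7=green, 8=red. No two adjacent vertices share a color.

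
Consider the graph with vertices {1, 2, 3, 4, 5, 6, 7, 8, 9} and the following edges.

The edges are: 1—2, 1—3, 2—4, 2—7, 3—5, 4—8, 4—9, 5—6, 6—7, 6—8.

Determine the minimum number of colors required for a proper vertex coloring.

The cycle 6-7-2-4-8-6 has odd length 5, so it cannot be 2-colored; at least 3 colors are needed.
3 colors suffice: color red → {2, 3, 6, 9}; color blue → {1, 4, 5, 7}; color green → {8}. No two adjacent vertices share a color.

3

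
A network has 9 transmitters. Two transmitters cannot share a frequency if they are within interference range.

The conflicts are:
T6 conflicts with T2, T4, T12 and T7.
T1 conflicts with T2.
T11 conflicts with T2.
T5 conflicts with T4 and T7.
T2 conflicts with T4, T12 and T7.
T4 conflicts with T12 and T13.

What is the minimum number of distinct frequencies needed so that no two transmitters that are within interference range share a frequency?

T6, T2, T4, T12 all conflict with each other, so at least 4 frequencies are needed.
Using 4 frequencies: T6=3, T1=2, T11=2, T5=1, T2=1, T4=2, T12=4, T13=1, T7=2. Each listed conflict is separated.

4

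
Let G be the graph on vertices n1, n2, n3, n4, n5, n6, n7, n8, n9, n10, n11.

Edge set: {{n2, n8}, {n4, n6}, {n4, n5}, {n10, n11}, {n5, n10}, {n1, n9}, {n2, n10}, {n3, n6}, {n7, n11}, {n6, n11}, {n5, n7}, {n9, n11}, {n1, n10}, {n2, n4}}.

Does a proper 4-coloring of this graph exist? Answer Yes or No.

The chromatic number is 3. The cycle n11-n10-n5-n4-n6-n11 has odd length 5, so it cannot be 2-colored; at least 3 colors are needed.
One proper 3-coloring: n1=1, n2=1, n3=1, n4=3, n5=1, n6=2, n7=2, n8=2, n9=2, n10=2, n11=1.
Since 4 ≥ 3, a proper 4-coloring certainly exists.

Yes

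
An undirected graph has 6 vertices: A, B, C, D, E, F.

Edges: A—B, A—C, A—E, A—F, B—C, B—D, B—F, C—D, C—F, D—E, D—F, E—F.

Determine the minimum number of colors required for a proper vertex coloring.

B, C, D, F are pairwise adjacent (a clique of size 4), so at least 4 colors are needed.
One proper 4-coloring: A=green, B=blue, C=yellow, D=green, E=blue, F=red. Every edge joins two different colors.

4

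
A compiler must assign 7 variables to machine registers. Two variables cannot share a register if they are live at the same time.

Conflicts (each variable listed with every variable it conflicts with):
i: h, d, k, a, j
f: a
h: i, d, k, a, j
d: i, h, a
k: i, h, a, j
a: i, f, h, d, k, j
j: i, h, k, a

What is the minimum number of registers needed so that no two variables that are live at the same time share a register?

i, h, k, a, j pairwise conflict, so at least 5 registers are needed.
5 registers suffice: i=2, f=2, h=3, d=4, k=4, a=1, j=5. Each listed conflict is separated.

5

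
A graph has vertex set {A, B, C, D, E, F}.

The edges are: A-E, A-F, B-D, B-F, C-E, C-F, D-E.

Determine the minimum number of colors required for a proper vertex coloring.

3

The cycle B-F-A-E-D-B has odd length 5, so it cannot be 2-colored; at least 3 colors are needed.
One proper 3-coloring: A=blue, B=blue, C=blue, D=green, E=red, F=red. Each edge has distinct colors on its endpoints.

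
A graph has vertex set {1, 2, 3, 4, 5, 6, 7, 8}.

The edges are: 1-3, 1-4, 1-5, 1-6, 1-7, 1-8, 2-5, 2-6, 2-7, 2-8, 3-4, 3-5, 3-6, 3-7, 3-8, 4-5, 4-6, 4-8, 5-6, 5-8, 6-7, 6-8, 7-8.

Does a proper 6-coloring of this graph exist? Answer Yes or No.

The chromatic number is 6. 1, 3, 4, 5, 6, 8 are mutually adjacent (a clique of size 6), so at least 6 colors are needed.
6 colors suffice: color a → {6}; color b → {8}; color c → {5, 7}; color d → {2, 3}; color e → {1}; color f → {4}.
That is already a proper 6-coloring.

Yes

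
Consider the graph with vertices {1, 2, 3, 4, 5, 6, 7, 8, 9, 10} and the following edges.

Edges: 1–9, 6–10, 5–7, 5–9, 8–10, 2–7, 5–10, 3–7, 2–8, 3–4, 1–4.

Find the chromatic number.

The cycle 10-5-7-2-8-10 has odd length 5, so it cannot be 2-colored; at least 3 colors are needed.
3 colors suffice: color a → {4, 7, 9, 10}; color b → {1, 3, 5, 6, 8}; color c → {2}. Each edge has distinct colors on its endpoints.

3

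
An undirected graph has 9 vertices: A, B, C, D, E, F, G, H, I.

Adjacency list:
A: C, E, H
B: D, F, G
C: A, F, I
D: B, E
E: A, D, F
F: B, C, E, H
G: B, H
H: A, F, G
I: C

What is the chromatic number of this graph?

2

G and H are adjacent, so at least 2 colors are needed.
2 colors suffice: color red → {A, D, F, G, I}; color blue → {B, C, E, H}. Every edge joins two different colors.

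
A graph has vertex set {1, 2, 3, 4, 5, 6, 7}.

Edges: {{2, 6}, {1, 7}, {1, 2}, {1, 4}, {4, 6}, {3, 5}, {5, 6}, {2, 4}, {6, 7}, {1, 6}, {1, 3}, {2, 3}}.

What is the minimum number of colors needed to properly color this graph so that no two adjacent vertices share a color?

4

1, 2, 4, 6 are pairwise adjacent (a clique of size 4), so at least 4 colors are needed.
4 colors suffice: 1=blue, 2=green, 3=red, 4=yellow, 5=blue, 6=red, 7=green. Every edge joins two different colors.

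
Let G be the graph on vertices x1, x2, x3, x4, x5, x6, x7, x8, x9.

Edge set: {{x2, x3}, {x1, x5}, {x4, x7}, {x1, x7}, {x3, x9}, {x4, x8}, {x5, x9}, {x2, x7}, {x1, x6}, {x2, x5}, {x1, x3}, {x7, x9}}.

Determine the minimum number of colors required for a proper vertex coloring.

x3 and x9 are adjacent, so at least 2 colors are needed.
One proper 2-coloring: x1=R, x2=R, x3=B, x4=R, x5=B, x6=B, x7=B, x8=B, x9=R. Every edge joins two different colors.

2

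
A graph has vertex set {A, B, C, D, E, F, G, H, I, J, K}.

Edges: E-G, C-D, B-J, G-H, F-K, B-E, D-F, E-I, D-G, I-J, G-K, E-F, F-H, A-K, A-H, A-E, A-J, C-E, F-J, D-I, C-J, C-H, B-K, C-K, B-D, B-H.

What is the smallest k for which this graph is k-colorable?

C and J are adjacent, so at least 2 colors are needed.
2 colors suffice: color 1 → {D, E, H, J, K}; color 2 → {A, B, C, F, G, I}. Every edge joins two different colors.

2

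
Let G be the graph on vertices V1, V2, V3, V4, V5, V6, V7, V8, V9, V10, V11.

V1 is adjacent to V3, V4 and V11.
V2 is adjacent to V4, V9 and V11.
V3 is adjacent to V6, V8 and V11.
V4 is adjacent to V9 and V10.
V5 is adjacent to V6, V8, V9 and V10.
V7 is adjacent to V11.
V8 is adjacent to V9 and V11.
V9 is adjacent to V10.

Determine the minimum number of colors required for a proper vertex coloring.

3

V5, V8, V9 are mutually adjacent, so at least 3 colors are needed.
A valid assignment using 3 colors: V1=2, V2=2, V3=3, V4=3, V5=3, V6=1, V7=2, V8=2, V9=1, V10=2, V11=1. Every edge joins two different colors.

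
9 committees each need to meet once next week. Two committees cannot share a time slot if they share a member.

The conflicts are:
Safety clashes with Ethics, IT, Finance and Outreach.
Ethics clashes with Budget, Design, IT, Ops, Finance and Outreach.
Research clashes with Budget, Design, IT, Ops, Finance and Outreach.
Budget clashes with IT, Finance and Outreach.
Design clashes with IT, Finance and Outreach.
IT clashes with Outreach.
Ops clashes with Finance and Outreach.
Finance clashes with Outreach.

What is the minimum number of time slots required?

Research, Ops, Finance, Outreach pairwise conflict, so at least 4 time slots are needed.
4 time slots suffice: time slot 1 → {Outreach}; time slot 2 → {Ethics, Research}; time slot 3 → {IT, Finance}; time slot 4 → {Safety, Budget, Design, Ops}. No two conflicting committees share a time slot.

4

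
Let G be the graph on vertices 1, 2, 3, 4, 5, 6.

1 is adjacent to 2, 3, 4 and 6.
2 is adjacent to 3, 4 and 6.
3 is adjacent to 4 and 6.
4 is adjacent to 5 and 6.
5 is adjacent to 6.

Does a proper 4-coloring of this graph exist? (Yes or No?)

No

1, 2, 3, 4, 6 are mutually adjacent (a clique of size 5), so at least 5 colors are needed.
So 4 colors are not enough.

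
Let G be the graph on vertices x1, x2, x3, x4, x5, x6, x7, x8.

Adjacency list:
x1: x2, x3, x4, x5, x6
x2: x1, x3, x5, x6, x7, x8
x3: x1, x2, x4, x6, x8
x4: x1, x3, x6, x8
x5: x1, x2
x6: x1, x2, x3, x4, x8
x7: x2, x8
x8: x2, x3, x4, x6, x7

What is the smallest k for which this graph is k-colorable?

x1, x3, x4, x6 are pairwise adjacent (a clique of size 4), so at least 4 colors are needed.
4 colors suffice: x1=2, x2=1, x3=3, x4=1, x5=3, x6=4, x7=3, x8=2. No two adjacent vertices share a color.

4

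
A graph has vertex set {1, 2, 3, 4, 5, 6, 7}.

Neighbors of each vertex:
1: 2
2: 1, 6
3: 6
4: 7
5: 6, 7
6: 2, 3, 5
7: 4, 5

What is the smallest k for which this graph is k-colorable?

2

2 and 6 are adjacent, so at least 2 colors are needed.
A valid assignment using 2 colors: 1=red, 2=blue, 3=blue, 4=blue, 5=blue, 6=red, 7=red. Each edge has distinct colors on its endpoints.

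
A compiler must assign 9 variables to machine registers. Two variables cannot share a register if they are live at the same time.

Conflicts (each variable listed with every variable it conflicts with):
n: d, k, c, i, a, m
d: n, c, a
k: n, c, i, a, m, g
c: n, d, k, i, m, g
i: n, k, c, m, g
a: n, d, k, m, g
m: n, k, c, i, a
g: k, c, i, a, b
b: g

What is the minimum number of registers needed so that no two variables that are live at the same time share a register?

5

n, k, c, i, m are mutually in conflict, so at least 5 registers are needed.
A valid assignment using 5 registers: n=1, d=2, k=2, c=3, i=4, a=3, m=5, g=1, b=2. No two conflicting variables share a register.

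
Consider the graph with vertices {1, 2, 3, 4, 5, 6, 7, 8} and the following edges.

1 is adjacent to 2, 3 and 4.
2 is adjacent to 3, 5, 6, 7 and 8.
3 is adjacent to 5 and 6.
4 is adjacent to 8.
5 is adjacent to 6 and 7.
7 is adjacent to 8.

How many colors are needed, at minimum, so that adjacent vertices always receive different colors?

4

2, 3, 5, 6 are mutually adjacent (a clique of size 4), so at least 4 colors are needed.
4 colors suffice: color red → {2, 4}; color blue → {3, 7}; color green → {1, 5, 8}; color yellow → {6}. Each edge has distinct colors on its endpoints.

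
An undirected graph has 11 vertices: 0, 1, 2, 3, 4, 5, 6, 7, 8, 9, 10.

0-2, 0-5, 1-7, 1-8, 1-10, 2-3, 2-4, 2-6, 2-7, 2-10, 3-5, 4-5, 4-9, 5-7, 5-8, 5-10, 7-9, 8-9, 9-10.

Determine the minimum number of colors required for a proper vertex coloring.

2

0 and 5 are adjacent, so at least 2 colors are needed.
A valid assignment using 2 colors: 0=blue, 1=red, 2=red, 3=blue, 4=blue, 5=red, 6=blue, 7=blue, 8=blue, 9=red, 10=blue. Each edge has distinct colors on its endpoints.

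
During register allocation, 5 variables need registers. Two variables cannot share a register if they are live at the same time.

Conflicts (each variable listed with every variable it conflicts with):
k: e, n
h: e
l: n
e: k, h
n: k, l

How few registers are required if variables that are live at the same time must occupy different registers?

2

l and n conflict, so at least 2 registers are needed.
A valid assignment using 2 registers: k=2, h=2, l=2, e=1, n=1. Each listed conflict is separated.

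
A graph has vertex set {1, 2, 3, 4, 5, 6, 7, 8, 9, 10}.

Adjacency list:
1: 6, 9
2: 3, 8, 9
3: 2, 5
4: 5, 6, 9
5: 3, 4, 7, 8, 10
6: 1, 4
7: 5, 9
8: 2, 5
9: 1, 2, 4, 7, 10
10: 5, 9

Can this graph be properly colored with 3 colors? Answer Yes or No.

Yes

The chromatic number is 3. The cycle 9-2-3-5-4-9 has odd length 5, so it cannot be 2-colored; at least 3 colors are needed.
3 colors suffice: color red → {5, 6, 9}; color blue → {1, 2, 4, 7, 10}; color green → {3, 8}.
That is already a proper 3-coloring.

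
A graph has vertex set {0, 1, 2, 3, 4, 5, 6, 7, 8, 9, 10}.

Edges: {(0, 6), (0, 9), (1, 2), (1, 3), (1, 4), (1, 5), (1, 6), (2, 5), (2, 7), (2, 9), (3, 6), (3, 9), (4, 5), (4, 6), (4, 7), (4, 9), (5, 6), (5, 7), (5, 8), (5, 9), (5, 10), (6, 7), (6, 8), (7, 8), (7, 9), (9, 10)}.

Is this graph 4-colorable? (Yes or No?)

Yes

The chromatic number is 4. 2, 5, 7, 9 are pairwise adjacent (a clique of size 4), so at least 4 colors are needed.
4 colors suffice: color a → {0, 3, 5}; color b → {6, 9}; color c → {1, 7, 10}; color d → {2, 4, 8}.
That is already a proper 4-coloring.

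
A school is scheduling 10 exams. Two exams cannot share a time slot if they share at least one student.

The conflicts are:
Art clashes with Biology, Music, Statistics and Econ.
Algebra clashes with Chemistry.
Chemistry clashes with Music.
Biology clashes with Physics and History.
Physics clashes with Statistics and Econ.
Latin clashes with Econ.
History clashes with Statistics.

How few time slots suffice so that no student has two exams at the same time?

2

Biology and Physics conflict, so at least 2 time slots are needed.
2 time slots suffice: time slot 1 → {Art, Chemistry, Physics, Latin, History}; time slot 2 → {Algebra, Biology, Music, Statistics, Econ}. Every pair that conflicts lands in different time slots.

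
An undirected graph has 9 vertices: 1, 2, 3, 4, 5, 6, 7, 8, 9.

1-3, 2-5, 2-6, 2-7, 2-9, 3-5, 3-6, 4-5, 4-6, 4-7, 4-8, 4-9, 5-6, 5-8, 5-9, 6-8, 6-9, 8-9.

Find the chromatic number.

4, 5, 6, 8, 9 are pairwise adjacent (a clique of size 5), so at least 5 colors are needed.
5 colors suffice: color red → {1, 5, 7}; color blue → {6}; color green → {3, 9}; color yellow → {2, 4}; color purple → {8}. Every edge joins two different colors.

5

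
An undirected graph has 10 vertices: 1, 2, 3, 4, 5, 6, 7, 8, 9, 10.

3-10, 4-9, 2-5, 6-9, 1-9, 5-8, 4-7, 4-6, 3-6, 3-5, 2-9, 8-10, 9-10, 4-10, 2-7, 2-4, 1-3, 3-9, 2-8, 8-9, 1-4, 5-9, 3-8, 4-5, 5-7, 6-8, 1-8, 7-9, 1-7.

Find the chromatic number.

2, 4, 5, 7, 9 are mutually adjacent (a clique of size 5), so at least 5 colors are needed.
5 colors suffice: 1=yellow, 2=green, 3=green, 4=blue, 5=yellow, 6=yellow, 7=purple, 8=blue, 9=red, 10=yellow. Every edge joins two different colors.

5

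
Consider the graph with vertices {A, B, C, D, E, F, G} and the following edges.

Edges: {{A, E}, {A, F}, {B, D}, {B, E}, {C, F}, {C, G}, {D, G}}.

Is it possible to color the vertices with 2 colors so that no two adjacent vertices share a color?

The cycle E-B-D-G-C-F-A-E has odd length 7, so it cannot be 2-colored; at least 3 colors are needed.
So 2 colors are not enough.

No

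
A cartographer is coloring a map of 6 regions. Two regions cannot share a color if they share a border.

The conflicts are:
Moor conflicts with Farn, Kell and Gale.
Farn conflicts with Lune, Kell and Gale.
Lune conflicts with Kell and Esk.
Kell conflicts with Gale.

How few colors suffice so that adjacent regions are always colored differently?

4

Moor, Farn, Kell, Gale are mutually in conflict, so at least 4 colors are needed.
4 colors suffice: color 1 → {Farn, Esk}; color 2 → {Kell}; color 3 → {Lune, Gale}; color 4 → {Moor}. Each listed conflict is separated.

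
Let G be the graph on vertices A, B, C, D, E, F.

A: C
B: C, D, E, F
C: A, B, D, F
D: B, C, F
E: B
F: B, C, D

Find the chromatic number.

4

B, C, D, F are mutually adjacent (a clique of size 4), so at least 4 colors are needed.
4 colors suffice: color red → {C, E}; color blue → {A, B}; color green → {F}; color yellow → {D}. Every edge joins two different colors.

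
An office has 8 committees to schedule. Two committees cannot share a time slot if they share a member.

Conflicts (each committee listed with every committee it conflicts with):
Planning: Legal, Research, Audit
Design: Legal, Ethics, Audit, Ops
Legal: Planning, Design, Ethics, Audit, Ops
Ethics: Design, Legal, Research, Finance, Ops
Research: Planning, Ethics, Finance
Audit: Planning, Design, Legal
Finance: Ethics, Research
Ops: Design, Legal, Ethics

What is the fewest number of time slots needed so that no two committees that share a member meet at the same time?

Design, Legal, Ethics, Ops are mutually in conflict, so at least 4 time slots are needed.
A valid assignment using 4 time slots: Planning=3, Design=3, Legal=2, Ethics=1, Research=2, Audit=1, Finance=3, Ops=4. No two conflicting committees share a time slot.

4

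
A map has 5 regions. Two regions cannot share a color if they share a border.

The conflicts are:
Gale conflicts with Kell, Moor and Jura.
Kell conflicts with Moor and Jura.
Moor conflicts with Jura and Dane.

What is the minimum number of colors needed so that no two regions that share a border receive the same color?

4

Gale, Kell, Moor, Jura all conflict with each other, so at least 4 colors are needed.
4 colors suffice: Gale=4, Kell=2, Moor=1, Jura=3, Dane=2. Each listed conflict is separated.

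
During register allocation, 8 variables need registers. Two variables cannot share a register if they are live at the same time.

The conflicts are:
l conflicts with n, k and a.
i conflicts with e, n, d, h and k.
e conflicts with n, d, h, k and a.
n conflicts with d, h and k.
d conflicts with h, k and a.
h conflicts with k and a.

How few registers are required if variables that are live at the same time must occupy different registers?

6

i, e, n, d, h, k pairwise conflict, so at least 6 registers are needed.
6 registers suffice: register 1 → {n, a}; register 2 → {k}; register 3 → {l, e}; register 4 → {d}; register 5 → {h}; register 6 → {i}. No two conflicting variables share a register.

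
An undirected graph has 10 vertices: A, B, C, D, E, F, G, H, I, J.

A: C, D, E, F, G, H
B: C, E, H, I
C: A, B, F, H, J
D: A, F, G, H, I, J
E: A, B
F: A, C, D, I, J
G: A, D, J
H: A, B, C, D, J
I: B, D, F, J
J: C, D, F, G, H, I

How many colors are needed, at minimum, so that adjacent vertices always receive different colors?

4

D, F, I, J are pairwise adjacent (a clique of size 4), so at least 4 colors are needed.
4 colors suffice: color red → {A, B, J}; color blue → {C, D, E}; color green → {F, G, H}; color yellow → {I}. Every edge joins two different colors.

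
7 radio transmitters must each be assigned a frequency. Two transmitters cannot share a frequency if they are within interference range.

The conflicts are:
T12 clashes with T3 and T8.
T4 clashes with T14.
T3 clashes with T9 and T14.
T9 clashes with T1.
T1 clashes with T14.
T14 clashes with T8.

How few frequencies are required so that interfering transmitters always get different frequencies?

T9 and T1 conflict, so at least 2 frequencies are needed.
2 frequencies suffice: frequency 1 → {T12, T9, T14}; frequency 2 → {T4, T3, T1, T8}. Each listed conflict is separated.

2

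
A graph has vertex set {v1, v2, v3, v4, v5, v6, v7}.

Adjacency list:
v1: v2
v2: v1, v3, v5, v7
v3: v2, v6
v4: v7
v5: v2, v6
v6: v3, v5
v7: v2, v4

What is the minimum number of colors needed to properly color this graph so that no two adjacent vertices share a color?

2

v3 and v6 are adjacent, so at least 2 colors are needed.
2 colors suffice: color 1 → {v2, v4, v6}; color 2 → {v1, v3, v5, v7}. Every edge joins two different colors.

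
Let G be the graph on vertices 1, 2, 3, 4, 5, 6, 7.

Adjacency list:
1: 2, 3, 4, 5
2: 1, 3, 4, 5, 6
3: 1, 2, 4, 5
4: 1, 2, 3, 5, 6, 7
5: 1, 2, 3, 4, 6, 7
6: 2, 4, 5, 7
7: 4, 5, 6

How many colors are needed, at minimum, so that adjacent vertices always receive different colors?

1, 2, 3, 4, 5 are pairwise adjacent (a clique of size 5), so at least 5 colors are needed.
5 colors suffice: color red → {5}; color blue → {4}; color green → {2, 7}; color yellow → {3, 6}; color purple → {1}. No two adjacent vertices share a color.

5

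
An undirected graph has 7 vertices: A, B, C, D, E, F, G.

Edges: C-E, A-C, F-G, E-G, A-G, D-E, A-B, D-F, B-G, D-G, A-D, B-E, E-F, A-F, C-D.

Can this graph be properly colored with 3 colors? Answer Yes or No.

D, E, F, G form a clique, so at least 4 colors are needed.
So 3 colors are not enough.

No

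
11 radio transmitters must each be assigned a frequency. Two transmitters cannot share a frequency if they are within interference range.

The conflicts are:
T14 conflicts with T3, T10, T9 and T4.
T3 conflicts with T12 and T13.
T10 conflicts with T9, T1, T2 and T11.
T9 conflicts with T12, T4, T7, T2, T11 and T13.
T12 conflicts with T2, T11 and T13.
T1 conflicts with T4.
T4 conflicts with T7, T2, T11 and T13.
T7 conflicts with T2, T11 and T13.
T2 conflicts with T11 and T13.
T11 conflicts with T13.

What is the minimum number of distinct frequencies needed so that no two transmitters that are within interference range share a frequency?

6

T9, T4, T7, T2, T11, T13 are mutually in conflict, so at least 6 frequencies are needed.
A valid assignment using 6 frequencies: T14=3, T3=1, T10=2, T9=1, T12=2, T1=1, T4=2, T7=6, T2=3, T11=4, T13=5. No two conflicting transmitters share a frequency.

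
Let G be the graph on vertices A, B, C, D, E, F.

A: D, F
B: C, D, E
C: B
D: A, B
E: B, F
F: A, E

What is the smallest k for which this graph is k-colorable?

The cycle F-E-B-D-A-F has odd length 5, so it cannot be 2-colored; at least 3 colors are needed.
One proper 3-coloring: A=2, B=1, C=2, D=3, E=2, F=1. No two adjacent vertices share a color.

3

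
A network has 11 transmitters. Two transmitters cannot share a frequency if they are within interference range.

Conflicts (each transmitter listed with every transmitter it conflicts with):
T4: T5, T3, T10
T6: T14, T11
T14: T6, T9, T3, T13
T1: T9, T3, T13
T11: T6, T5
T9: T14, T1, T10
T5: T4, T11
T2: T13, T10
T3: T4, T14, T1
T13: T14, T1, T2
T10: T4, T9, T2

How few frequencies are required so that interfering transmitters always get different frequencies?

3

The cycle T4-T3-T14-T9-T10-T4 has odd length 5, so it cannot be 2-colored; at least 3 frequencies are needed.
3 frequencies suffice: frequency 1 → {T14, T1, T5, T10}; frequency 2 → {T4, T6, T9, T13}; frequency 3 → {T11, T2, T3}. Every pair that conflicts lands in different frequencies.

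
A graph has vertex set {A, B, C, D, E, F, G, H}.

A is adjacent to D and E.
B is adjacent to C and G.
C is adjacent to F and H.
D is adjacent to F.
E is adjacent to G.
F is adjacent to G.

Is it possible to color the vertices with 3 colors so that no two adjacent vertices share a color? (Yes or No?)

Yes

The chromatic number is 3. The cycle D-F-G-E-A-D has odd length 5, so it cannot be 2-colored; at least 3 colors are needed.
3 colors suffice: color red → {C, D, G}; color blue → {A, B, F, H}; color green → {E}.
That is already a proper 3-coloring.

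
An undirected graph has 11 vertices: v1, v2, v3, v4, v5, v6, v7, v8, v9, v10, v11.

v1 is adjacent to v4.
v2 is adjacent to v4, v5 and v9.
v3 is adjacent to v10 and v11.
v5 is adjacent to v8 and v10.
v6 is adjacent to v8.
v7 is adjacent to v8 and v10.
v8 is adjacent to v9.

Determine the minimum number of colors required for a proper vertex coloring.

2

v1 and v4 are adjacent, so at least 2 colors are needed.
One proper 2-coloring: v1=1, v2=1, v3=2, v4=2, v5=2, v6=2, v7=2, v8=1, v9=2, v10=1, v11=1. Each edge has distinct colors on its endpoints.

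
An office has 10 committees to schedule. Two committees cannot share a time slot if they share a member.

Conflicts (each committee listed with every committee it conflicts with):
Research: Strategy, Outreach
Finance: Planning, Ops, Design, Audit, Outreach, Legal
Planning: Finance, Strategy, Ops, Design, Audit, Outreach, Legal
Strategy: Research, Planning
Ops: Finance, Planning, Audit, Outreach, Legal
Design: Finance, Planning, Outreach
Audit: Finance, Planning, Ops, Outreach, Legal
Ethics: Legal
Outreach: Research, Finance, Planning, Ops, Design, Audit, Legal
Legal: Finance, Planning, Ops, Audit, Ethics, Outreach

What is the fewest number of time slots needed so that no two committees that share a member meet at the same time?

Finance, Planning, Ops, Audit, Outreach, Legal all conflict with each other, so at least 6 time slots are needed.
6 time slots suffice: time slot 1 → {Research, Planning, Ethics}; time slot 2 → {Strategy, Outreach}; time slot 3 → {Design, Legal}; time slot 4 → {Finance}; time slot 5 → {Audit}; time slot 6 → {Ops}. Each listed conflict is separated.

6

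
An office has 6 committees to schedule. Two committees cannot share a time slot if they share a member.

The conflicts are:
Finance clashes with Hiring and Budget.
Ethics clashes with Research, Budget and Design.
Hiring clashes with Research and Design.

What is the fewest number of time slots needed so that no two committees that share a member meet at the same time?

3

The cycle Budget-Finance-Hiring-Design-Ethics-Budget has odd length 5, so it cannot be 2-colored; at least 3 time slots are needed.
3 time slots suffice: time slot 1 → {Ethics, Hiring}; time slot 2 → {Finance, Research, Design}; time slot 3 → {Budget}. No two conflicting committees share a time slot.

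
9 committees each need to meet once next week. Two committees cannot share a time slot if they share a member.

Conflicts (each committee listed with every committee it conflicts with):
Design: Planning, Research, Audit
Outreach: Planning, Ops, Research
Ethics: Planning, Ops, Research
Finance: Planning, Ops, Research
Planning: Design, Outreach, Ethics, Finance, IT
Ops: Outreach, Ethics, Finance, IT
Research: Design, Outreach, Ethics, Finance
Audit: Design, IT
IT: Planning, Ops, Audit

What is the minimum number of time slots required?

2

Outreach and Planning conflict, so at least 2 time slots are needed.
2 time slots suffice: time slot 1 → {Planning, Ops, Research, Audit}; time slot 2 → {Design, Outreach, Ethics, Finance, IT}. Every pair that conflicts lands in different time slots.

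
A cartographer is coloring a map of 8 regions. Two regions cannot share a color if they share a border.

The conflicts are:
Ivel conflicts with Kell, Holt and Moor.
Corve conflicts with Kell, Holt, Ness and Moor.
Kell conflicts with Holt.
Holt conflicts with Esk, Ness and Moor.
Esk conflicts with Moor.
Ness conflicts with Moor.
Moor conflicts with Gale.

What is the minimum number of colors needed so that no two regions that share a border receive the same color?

4

Corve, Holt, Ness, Moor are mutually in conflict, so at least 4 colors are needed.
4 colors suffice: color 1 → {Holt, Gale}; color 2 → {Kell, Moor}; color 3 → {Ivel, Corve, Esk}; color 4 → {Ness}. Every pair that conflicts lands in different colors.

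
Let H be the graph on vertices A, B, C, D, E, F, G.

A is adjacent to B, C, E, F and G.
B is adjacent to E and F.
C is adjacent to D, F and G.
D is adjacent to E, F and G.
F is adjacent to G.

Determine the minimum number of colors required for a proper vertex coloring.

C, D, F, G form a clique, so at least 4 colors are needed.
4 colors suffice: A=blue, B=green, C=yellow, D=blue, E=red, F=red, G=green. No two adjacent vertices share a color.

4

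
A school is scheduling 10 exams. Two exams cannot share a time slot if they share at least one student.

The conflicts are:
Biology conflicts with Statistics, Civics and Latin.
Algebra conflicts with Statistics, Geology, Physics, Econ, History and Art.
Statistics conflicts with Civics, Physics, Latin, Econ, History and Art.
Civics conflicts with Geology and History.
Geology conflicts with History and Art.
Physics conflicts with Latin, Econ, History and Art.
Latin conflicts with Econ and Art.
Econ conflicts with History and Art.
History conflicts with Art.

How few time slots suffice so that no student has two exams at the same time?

Algebra, Statistics, Physics, Econ, History, Art pairwise conflict, so at least 6 time slots are needed.
6 time slots suffice: Biology=4, Algebra=6, Statistics=1, Civics=3, Geology=1, Physics=4, Latin=2, Econ=5, History=2, Art=3. Each listed conflict is separated.

6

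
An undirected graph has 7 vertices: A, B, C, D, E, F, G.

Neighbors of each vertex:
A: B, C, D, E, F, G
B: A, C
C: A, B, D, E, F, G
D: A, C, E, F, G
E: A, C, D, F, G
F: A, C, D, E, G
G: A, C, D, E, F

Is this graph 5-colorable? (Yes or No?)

A, C, D, E, F, G are mutually adjacent (a clique of size 6), so at least 6 colors are needed.
So 5 colors are not enough.

No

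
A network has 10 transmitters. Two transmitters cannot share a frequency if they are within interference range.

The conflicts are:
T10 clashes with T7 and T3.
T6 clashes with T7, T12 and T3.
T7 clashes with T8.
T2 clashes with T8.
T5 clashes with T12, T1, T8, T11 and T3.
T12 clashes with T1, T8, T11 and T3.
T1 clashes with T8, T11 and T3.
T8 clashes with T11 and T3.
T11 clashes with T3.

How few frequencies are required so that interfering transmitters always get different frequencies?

6

T5, T12, T1, T8, T11, T3 all conflict with each other, so at least 6 frequencies are needed.
6 frequencies suffice: T10=1, T6=1, T7=2, T2=2, T5=4, T12=3, T1=5, T8=1, T11=6, T3=2. No two conflicting transmitters share a frequency.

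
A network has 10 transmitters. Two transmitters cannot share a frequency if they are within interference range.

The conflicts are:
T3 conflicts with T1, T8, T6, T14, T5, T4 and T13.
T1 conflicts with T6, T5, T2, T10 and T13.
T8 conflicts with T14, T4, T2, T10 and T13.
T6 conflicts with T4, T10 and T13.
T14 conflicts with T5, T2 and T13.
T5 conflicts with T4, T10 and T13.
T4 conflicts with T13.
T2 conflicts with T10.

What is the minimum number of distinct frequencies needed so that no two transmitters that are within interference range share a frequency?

4

T3, T6, T4, T13 pairwise conflict, so at least 4 frequencies are needed.
Using 4 frequencies: T3=1, T1=3, T8=4, T6=4, T14=3, T5=4, T4=3, T2=2, T10=1, T13=2. No two conflicting transmitters share a frequency.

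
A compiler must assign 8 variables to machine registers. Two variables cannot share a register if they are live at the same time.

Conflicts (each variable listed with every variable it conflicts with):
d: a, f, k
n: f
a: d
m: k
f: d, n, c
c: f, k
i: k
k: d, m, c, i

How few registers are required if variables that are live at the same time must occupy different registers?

i and k conflict, so at least 2 registers are needed.
A valid assignment using 2 registers: d=2, n=2, a=1, m=2, f=1, c=2, i=2, k=1. Each listed conflict is separated.

2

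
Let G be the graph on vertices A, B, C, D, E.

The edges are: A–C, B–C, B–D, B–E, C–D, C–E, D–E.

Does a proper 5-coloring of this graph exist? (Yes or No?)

Yes

The chromatic number is 4. B, C, D, E are pairwise adjacent (a clique of size 4), so at least 4 colors are needed.
4 colors suffice: color 1 → {C}; color 2 → {A, D}; color 3 → {E}; color 4 → {B}.
Since 5 ≥ 4, a proper 5-coloring certainly exists.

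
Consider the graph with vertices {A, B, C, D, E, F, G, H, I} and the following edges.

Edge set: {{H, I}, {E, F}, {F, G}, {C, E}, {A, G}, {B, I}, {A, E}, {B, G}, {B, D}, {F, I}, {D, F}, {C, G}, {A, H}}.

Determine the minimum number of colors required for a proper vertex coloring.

The cycle I-F-G-A-H-I has odd length 5, so it cannot be 2-colored; at least 3 colors are needed.
A valid assignment using 3 colors: A=2, B=2, C=2, D=1, E=1, F=2, G=1, H=3, I=1. Each edge has distinct colors on its endpoints.

3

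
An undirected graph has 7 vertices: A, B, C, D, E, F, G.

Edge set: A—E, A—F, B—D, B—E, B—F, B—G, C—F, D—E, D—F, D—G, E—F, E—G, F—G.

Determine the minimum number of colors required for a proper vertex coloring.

5

B, D, E, F, G are pairwise adjacent (a clique of size 5), so at least 5 colors are needed.
One proper 5-coloring: A=3, B=4, C=2, D=3, E=2, F=1, G=5. Each edge has distinct colors on its endpoints.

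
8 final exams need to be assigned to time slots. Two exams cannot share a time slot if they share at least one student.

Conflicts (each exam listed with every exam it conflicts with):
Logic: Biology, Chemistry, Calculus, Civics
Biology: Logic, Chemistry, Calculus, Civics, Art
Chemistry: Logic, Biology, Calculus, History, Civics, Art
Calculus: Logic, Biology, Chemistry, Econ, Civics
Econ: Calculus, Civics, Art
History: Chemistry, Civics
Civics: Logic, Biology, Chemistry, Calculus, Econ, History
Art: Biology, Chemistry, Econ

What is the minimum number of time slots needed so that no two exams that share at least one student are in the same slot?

5

Logic, Biology, Chemistry, Calculus, Civics pairwise conflict, so at least 5 time slots are needed.
5 time slots suffice: time slot 1 → {Chemistry, Econ}; time slot 2 → {Civics, Art}; time slot 3 → {Biology, History}; time slot 4 → {Calculus}; time slot 5 → {Logic}. Every pair that conflicts lands in different time slots.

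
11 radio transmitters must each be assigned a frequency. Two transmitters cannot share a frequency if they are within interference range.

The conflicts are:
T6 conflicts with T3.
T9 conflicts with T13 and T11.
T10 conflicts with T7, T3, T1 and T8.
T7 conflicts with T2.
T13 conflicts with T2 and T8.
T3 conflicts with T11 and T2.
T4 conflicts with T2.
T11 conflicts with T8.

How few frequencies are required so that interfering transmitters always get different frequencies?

The cycle T10-T7-T2-T13-T8-T10 has odd length 5, so it cannot be 2-colored; at least 3 frequencies are needed.
3 frequencies suffice: T6=1, T9=3, T10=1, T7=2, T13=2, T3=2, T4=2, T1=2, T11=1, T2=1, T8=3. Each listed conflict is separated.

3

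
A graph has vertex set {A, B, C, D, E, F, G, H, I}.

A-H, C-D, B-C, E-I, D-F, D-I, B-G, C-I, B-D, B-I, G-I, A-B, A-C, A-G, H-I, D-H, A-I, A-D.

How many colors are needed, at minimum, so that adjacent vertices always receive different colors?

A, B, C, D, I are mutually adjacent (a clique of size 5), so at least 5 colors are needed.
5 colors suffice: color red → {F, I}; color blue → {D, E, G}; color green → {A}; color yellow → {B, H}; color purple → {C}. Each edge has distinct colors on its endpoints.

5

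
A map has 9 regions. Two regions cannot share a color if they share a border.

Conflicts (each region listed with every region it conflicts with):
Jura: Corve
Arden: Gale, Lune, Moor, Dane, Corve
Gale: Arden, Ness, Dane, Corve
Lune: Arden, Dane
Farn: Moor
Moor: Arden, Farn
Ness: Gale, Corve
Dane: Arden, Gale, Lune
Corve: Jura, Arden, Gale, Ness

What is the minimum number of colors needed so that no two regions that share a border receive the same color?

Gale, Ness, Corve are mutually in conflict, so at least 3 colors are needed.
One proper 3-coloring: Jura=1, Arden=1, Gale=3, Lune=3, Farn=1, Moor=2, Ness=1, Dane=2, Corve=2. Each listed conflict is separated.

3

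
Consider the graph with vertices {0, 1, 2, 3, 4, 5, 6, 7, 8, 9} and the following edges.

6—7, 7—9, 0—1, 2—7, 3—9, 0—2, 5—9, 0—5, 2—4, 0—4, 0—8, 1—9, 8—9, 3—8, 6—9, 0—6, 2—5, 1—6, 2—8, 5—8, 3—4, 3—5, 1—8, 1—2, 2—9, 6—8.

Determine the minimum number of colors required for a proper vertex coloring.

2, 5, 8, 9 are mutually adjacent (a clique of size 4), so at least 4 colors are needed.
4 colors suffice: color red → {4, 7, 8}; color blue → {2, 3, 6}; color green → {0, 9}; color yellow → {1, 5}. No two adjacent vertices share a color.

4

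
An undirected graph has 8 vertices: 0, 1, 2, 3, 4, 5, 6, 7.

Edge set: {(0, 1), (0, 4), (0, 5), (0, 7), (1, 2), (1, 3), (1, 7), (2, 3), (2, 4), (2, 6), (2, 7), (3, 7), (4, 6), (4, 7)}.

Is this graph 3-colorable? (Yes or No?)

No

1, 2, 3, 7 form a clique, so at least 4 colors are needed.
So 3 colors are not enough.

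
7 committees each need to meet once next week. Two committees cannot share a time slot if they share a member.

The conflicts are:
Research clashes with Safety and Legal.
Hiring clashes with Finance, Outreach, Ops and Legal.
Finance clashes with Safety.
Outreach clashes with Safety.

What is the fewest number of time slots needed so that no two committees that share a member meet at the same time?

3

The cycle Legal-Hiring-Finance-Safety-Research-Legal has odd length 5, so it cannot be 2-colored; at least 3 time slots are needed.
3 time slots suffice: time slot 1 → {Hiring, Safety}; time slot 2 → {Finance, Outreach, Ops, Legal}; time slot 3 → {Research}. Every pair that conflicts lands in different time slots.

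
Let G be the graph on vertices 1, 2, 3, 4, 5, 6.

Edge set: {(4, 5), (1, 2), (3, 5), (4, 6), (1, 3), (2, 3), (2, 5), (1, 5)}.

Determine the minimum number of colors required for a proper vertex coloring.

4

1, 2, 3, 5 are mutually adjacent (a clique of size 4), so at least 4 colors are needed.
4 colors suffice: color red → {5, 6}; color blue → {1, 4}; color green → {3}; color yellow → {2}. No two adjacent vertices share a color.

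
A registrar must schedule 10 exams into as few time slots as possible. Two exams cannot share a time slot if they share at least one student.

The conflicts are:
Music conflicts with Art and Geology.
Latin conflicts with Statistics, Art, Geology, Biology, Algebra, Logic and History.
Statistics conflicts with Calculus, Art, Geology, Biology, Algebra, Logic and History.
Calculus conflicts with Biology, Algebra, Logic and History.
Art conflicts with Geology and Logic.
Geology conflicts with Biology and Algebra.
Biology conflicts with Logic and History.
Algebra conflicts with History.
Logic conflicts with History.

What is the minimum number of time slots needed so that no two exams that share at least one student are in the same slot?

5

Latin, Statistics, Biology, Logic, History pairwise conflict, so at least 5 time slots are needed.
A valid assignment using 5 time slots: Music=1, Latin=2, Statistics=1, Calculus=2, Art=4, Geology=3, Biology=5, Algebra=5, Logic=3, History=4. No two conflicting exams share a time slot.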